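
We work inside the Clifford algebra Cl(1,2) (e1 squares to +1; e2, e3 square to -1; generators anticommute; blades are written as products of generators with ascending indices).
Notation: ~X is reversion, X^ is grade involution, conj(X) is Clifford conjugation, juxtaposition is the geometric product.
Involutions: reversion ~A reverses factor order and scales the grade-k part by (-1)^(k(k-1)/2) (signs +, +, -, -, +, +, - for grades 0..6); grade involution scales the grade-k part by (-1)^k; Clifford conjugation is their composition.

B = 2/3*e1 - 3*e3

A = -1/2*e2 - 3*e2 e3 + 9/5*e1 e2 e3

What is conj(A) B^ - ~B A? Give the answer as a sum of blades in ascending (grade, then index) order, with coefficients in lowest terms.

first term: -9*e2 - 76/15*e1 e2 + 3/10*e2 e3 - 2*e1 e2 e3
second term: 9*e2 + 76/15*e1 e2 - 3/10*e2 e3 - 2*e1 e2 e3
Answer: -18*e2 - 152/15*e1 e2 + 3/5*e2 e3


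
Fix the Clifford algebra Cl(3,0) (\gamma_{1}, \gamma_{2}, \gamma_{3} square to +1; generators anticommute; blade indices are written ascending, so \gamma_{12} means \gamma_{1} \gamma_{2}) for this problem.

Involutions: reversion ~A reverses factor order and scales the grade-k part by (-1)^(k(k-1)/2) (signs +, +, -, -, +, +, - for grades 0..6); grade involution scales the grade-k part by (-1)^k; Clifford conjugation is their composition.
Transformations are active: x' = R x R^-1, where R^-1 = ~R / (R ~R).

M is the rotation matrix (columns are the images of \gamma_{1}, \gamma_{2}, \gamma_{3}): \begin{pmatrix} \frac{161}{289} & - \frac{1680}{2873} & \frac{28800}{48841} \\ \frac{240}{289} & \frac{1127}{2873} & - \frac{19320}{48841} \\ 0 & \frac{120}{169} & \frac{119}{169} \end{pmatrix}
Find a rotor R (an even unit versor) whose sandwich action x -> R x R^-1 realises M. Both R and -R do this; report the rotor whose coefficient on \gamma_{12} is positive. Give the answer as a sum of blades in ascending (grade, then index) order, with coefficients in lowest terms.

Method: write R = a + b12*\gamma_{12} + b13*\gamma_{13} + b23*\gamma_{23} with a^2 + b12^2 + b13^2 + b23^2 = 1 (so R^-1 = ~R). Expanding the columns R e_j ~R gives tr M = 4a^2 - 1 and, from the antisymmetric part, M21 - M12 = -4a*b12, M13 - M31 = 4a*b13, M32 - M23 = -4a*b23.
Here tr M = \frac{80759}{48841}, so a^2 = (1 + tr M)/4 = \frac{32400}{48841} and a = ±\frac{180}{221}. Taking a = \frac{180}{221}: M21 - M12 = \frac{69120}{48841}, M13 - M31 = \frac{28800}{48841}, M32 - M23 = \frac{54000}{48841}, giving b12 = -\frac{96}{221}, b13 = \frac{40}{221}, b23 = -\frac{75}{221}, i.e. R = \frac{180}{221} - \frac{96}{221} \gamma_{12} + \frac{40}{221} \gamma_{13} - \frac{75}{221} \gamma_{23}.
Its \gamma_{12} coefficient is negative, so report the other preimage -R.
Answer: -\frac{180}{221} + \frac{96}{221} \gamma_{12} - \frac{40}{221} \gamma_{13} + \frac{75}{221} \gamma_{23}. Key observation: the double cover Spin(3) -> SO(3) sends R and -R to the same matrix (trace \frac{80759}{48841} here), so the stated sign of the \gamma_{12} coefficient is what selects one sheet.


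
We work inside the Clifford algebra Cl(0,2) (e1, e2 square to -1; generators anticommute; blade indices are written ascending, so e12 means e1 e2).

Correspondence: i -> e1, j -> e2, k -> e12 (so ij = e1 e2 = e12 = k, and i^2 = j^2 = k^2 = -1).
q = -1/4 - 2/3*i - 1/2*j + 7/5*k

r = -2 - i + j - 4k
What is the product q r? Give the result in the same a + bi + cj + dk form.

In blades: q = -1/4 - 2/3*e1 - 1/2*e2 + 7/5*e12, r = -2 - e1 + e2 - 4*e12.
Distribute q over r term by term (generator squares from the signature, products reordered to ascending indices): (-1/4)*r = 1/2 + 1/4*e1 - 1/4*e2 + e12; (-2/3*e1)*r = -2/3 + 4/3*e1 - 8/3*e2 - 2/3*e12; (-1/2*e2)*r = 1/2 + 2*e1 + e2 - 1/2*e12; (7/5*e12)*r = 28/5 - 7/5*e1 - 7/5*e2 - 14/5*e12.
Sum: 89/15 + 131/60*e1 - 199/60*e2 - 89/30*e12; translating back through the correspondence:
Answer: 89/15 + 131/60*i - 199/60*j - 89/30*k


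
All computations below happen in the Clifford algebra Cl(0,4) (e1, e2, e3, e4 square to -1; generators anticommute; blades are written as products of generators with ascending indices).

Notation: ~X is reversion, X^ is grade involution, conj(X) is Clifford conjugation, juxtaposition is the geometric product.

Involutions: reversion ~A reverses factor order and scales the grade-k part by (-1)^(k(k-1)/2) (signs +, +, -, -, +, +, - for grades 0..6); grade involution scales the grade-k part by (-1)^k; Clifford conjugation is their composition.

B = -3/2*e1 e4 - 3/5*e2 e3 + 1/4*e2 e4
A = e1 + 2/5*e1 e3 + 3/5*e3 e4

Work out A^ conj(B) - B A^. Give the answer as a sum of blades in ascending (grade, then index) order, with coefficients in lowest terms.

first term: 3/2*e4 + 6/25*e1 e2 - 9/10*e1 e3 + 3/20*e2 e3 + 9/25*e2 e4 + 3/5*e3 e4 - 3/5*e1 e2 e3 + 1/4*e1 e2 e4 + 1/10*e1 e2 e3 e4
second term: 3/2*e4 + 6/25*e1 e2 - 9/10*e1 e3 + 3/20*e2 e3 + 9/25*e2 e4 + 3/5*e3 e4 + 3/5*e1 e2 e3 - 1/4*e1 e2 e4 - 1/10*e1 e2 e3 e4
Answer: -6/5*e1 e2 e3 + 1/2*e1 e2 e4 + 1/5*e1 e2 e3 e4


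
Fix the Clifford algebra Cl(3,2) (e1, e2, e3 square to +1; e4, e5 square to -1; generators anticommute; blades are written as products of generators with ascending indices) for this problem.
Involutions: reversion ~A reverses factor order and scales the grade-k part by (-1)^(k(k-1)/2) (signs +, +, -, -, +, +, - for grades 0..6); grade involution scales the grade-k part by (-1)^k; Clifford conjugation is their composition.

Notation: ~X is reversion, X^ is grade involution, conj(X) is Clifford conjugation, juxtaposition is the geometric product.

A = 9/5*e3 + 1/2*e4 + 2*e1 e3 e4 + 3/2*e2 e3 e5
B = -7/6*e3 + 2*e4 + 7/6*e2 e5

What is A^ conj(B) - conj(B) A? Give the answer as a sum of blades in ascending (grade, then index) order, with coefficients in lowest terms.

first term: -31/10 - 7/4*e3 - 4*e1 e3 + 7/3*e1 e4 + 7/4*e2 e5 + 251/60*e3 e4 - 21/10*e2 e3 e5 - 7/12*e2 e4 e5 - 3*e2 e3 e4 e5 + 7/3*e1 e2 e3 e4 e5
second term: 31/10 + 7/4*e3 + 4*e1 e3 - 7/3*e1 e4 - 7/4*e2 e5 + 251/60*e3 e4 + 21/10*e2 e3 e5 + 7/12*e2 e4 e5 - 3*e2 e3 e4 e5 - 7/3*e1 e2 e3 e4 e5
Answer: -31/5 - 7/2*e3 - 8*e1 e3 + 14/3*e1 e4 + 7/2*e2 e5 - 21/5*e2 e3 e5 - 7/6*e2 e4 e5 + 14/3*e1 e2 e3 e4 e5


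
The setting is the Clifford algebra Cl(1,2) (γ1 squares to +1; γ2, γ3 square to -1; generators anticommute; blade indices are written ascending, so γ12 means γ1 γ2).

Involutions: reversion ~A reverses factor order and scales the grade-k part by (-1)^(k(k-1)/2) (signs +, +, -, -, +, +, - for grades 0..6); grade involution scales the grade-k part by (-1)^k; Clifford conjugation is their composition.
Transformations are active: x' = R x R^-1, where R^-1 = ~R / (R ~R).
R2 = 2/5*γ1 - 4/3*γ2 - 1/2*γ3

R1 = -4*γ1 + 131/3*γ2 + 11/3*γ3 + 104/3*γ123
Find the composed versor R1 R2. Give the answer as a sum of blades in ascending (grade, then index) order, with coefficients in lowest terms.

Distribute over the terms of R2 (each basis-blade product reordered to ascending indices, repeated generators contracted through their squares):
R1 (2/5*γ1) = -8/5 - 262/15*γ12 - 22/15*γ13 + 208/15*γ23
R1 (-4/3*γ2) = 524/9 + 16/3*γ12 - 416/9*γ13 + 44/9*γ23
R1 (-1/2*γ3) = 11/6 + 52/3*γ12 + 2*γ13 - 131/6*γ23
Summing the partial products and collecting blades:
Answer: 5261/90 + 26/5*γ12 - 2056/45*γ13 - 277/90*γ23


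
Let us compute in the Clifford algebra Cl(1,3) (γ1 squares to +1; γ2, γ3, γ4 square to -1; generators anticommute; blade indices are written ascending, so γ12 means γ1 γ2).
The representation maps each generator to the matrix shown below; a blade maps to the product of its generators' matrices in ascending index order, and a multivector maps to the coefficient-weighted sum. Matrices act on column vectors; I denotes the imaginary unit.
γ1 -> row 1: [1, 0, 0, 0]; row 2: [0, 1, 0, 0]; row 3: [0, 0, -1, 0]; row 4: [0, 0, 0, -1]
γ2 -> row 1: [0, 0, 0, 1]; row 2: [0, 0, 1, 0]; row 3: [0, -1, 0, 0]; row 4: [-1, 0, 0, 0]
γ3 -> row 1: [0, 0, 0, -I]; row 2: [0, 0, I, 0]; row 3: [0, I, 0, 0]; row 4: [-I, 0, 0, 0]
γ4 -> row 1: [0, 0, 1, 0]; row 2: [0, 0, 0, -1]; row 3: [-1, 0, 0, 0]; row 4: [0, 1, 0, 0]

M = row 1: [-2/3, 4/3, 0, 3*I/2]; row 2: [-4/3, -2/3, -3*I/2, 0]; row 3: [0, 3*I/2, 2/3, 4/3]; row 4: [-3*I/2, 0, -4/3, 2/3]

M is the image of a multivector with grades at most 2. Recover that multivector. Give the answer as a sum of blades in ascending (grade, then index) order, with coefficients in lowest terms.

Method: the blade images are trace-orthogonal — tr(rho(e_A) rho(e_B)^-1) = 4 if A = B and 0 otherwise — and rho(e_A)^-1 = (e_A)^2 * rho(e_A) with (e_A)^2 = +1 or -1, so the coefficient of e_A in the preimage is (e_A)^2 * tr(M rho(e_A))/4.
Nonzero projections over blades of grade <= 2: γ1: (γ1)^2 = +1, tr(M rho(γ1)) = -8/3, coefficient -2/3; γ13: (γ13)^2 = +1, tr(M rho(γ13)) = -6, coefficient -3/2; γ24: (γ24)^2 = -1, tr(M rho(γ24)) = -16/3, coefficient 4/3. Every other blade of grade <= 2 projects to 0.
Answer: -2/3*γ1 - 3/2*γ13 + 4/3*γ24


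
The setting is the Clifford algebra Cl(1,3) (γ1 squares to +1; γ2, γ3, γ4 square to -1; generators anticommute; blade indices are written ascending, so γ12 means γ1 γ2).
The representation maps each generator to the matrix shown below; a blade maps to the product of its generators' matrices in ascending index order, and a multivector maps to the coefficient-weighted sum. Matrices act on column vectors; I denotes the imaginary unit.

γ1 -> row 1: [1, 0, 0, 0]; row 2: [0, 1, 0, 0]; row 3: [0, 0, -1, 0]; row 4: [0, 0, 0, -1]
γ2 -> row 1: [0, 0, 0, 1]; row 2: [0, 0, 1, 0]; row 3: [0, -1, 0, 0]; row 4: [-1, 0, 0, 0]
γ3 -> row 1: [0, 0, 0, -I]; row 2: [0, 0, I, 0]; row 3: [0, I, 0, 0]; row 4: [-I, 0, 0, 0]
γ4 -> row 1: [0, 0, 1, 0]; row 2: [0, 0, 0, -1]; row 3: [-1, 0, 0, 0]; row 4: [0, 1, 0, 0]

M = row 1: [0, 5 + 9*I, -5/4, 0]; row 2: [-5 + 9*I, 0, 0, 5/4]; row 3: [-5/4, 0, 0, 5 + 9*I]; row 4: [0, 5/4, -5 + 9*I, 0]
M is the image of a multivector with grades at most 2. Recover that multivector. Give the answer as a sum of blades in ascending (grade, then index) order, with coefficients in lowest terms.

Method: the blade images are trace-orthogonal — tr(rho(e_A) rho(e_B)^-1) = 4 if A = B and 0 otherwise — and rho(e_A)^-1 = (e_A)^2 * rho(e_A) with (e_A)^2 = +1 or -1, so the coefficient of e_A in the preimage is (e_A)^2 * tr(M rho(e_A))/4.
Nonzero projections over blades of grade <= 2: γ14: (γ14)^2 = +1, tr(M rho(γ14)) = -5, coefficient -5/4; γ24: (γ24)^2 = -1, tr(M rho(γ24)) = -20, coefficient 5; γ34: (γ34)^2 = -1, tr(M rho(γ34)) = 36, coefficient -9. Every other blade of grade <= 2 projects to 0.
Answer: -5/4*γ14 + 5*γ24 - 9*γ34


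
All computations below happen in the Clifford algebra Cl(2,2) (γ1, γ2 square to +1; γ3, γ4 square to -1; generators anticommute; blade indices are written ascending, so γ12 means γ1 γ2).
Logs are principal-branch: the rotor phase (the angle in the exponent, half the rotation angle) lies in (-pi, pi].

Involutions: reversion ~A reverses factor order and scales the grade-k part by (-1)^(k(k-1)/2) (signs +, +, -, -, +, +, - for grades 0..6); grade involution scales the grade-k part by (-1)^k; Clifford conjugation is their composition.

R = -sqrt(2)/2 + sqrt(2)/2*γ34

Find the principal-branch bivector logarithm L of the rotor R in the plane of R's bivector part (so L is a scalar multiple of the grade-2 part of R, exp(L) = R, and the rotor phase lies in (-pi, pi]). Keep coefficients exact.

The scalar part of R is -sqrt(2)/2, which fixes the principal-branch rotor phase; the unit plane is then the bivector part divided by the sine of that phase, and L is that plane scaled by the phase.
Concretely: cos(phase) = -sqrt(2)/2 gives phase = ±3*pi/4, and since phase/sin(phase) is even the sign is immaterial: L = (phase/sin(phase)) * <R>_2 = (3*sqrt(2)*pi/4) * <R>_2.
Answer: 3*pi/4*γ34


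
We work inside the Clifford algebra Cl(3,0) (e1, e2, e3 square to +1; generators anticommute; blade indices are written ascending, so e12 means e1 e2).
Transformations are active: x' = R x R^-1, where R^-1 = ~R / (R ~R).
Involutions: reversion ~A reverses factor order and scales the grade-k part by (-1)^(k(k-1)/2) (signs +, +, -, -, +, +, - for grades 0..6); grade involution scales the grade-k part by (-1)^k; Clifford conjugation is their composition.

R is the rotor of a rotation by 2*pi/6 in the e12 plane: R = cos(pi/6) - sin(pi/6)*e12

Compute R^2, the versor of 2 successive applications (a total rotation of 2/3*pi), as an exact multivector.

Half-angle bookkeeping: 2 applications in e12 add up to rotor phase 2*pi/6 = pi/3, so R^2 = cos(pi/3) - sin(pi/3)*e12.
cos(pi/3) = 1/2 and sin(pi/3) = sqrt(3)/2, so R^2 = 1/2 - sqrt(3)/2*e12. The net rotation is 2/3*pi; the rotor keeps the half-angle phase exactly.
Answer: 1/2 - sqrt(3)/2*e12


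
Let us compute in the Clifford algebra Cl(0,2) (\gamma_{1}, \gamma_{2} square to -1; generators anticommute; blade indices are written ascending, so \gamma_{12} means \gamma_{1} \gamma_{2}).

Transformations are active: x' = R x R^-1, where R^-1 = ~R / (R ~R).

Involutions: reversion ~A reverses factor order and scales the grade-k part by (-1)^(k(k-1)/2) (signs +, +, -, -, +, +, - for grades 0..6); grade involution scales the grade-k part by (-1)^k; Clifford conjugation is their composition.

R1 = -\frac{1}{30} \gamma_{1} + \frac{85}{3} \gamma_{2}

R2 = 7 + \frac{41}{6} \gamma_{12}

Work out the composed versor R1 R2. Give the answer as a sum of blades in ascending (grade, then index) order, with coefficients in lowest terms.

Distribute over the terms of R1 (each basis-blade product reordered to ascending indices, repeated generators contracted through their squares):
(-\frac{1}{30} \gamma_{1}) R2 = -\frac{7}{30} \gamma_{1} + \frac{41}{180} \gamma_{2}
(\frac{85}{3} \gamma_{2}) R2 = \frac{3485}{18} \gamma_{1} + \frac{595}{3} \gamma_{2}
Summing the partial products and collecting blades:
Answer: \frac{8702}{45} \gamma_{1} + \frac{35741}{180} \gamma_{2}


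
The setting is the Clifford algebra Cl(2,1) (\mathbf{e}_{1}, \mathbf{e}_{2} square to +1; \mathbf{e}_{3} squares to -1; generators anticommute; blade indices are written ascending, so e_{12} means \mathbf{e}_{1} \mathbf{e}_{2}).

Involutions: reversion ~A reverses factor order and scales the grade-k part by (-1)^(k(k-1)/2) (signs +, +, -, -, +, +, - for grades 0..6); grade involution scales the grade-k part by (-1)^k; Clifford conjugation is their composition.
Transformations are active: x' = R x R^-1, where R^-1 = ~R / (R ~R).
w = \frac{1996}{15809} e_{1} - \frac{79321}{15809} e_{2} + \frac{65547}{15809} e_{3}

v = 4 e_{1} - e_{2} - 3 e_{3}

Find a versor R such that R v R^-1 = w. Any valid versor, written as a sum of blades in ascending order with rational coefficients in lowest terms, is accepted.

Key observation: q(v) = q(w) = 8 (sandwiches preserve the norm), so R = v + w = \frac{65232}{15809} e_{1} - \frac{95130}{15809} e_{2} + \frac{18120}{15809} e_{3} works whenever it is invertible — the component of v along it is kept and (v - w)/2 reverses, sending v to w.
Answer: \frac{65232}{15809} e_{1} - \frac{95130}{15809} e_{2} + \frac{18120}{15809} e_{3}


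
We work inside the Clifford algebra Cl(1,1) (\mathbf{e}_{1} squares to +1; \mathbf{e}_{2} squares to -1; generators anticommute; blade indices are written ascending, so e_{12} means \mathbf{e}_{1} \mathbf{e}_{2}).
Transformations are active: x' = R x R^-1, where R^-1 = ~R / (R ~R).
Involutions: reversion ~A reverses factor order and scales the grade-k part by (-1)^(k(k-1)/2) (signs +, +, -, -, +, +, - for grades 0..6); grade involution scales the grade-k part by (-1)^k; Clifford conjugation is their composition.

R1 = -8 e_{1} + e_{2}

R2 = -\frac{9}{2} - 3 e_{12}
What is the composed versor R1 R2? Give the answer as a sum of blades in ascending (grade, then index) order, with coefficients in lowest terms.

Distribute over the terms of R1 (each basis-blade product reordered to ascending indices, repeated generators contracted through their squares):
(-8 e_{1}) R2 = 36 e_{1} + 24 e_{2}
(e_{2}) R2 = -3 e_{1} - \frac{9}{2} e_{2}
Summing the partial products and collecting blades:
Answer: 33 e_{1} + \frac{39}{2} e_{2}


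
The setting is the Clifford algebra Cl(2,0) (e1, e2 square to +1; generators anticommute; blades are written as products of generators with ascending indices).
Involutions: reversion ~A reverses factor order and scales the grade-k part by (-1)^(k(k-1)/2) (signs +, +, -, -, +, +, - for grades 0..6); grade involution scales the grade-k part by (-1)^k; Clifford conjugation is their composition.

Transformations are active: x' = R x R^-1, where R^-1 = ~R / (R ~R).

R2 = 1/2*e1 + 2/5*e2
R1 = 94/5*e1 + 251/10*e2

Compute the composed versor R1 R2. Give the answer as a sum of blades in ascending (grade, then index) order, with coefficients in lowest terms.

Distribute over the terms of R1 (each basis-blade product reordered to ascending indices, repeated generators contracted through their squares):
(94/5*e1) R2 = 47/5 + 188/25*e1 e2
(251/10*e2) R2 = 251/25 - 251/20*e1 e2
Summing the partial products and collecting blades:
Answer: 486/25 - 503/100*e1 e2


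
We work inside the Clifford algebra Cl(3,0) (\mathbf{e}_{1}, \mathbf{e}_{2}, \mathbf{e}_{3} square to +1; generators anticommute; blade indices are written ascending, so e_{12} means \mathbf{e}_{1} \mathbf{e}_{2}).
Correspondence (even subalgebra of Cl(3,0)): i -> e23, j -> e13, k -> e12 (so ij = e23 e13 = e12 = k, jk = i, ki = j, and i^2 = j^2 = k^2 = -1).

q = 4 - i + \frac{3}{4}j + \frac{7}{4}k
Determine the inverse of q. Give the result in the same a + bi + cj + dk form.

In blades: q = 4 + \frac{7}{4} e_{12} + \frac{3}{4} e_{13} - e_{23}.
With qbar = 4 - \frac{7}{4} e_{12} - \frac{3}{4} e_{13} + e_{23} (scalar fixed, mapped units negated), q qbar = \frac{165}{8} (the sum of squared coefficients), so q^-1 = qbar / (\frac{165}{8}) = \frac{32}{165} - \frac{14}{165} e_{12} - \frac{2}{55} e_{13} + \frac{8}{165} e_{23}; translating back:
Answer: \frac{32}{165} + \frac{8}{165}i - \frac{2}{55}j - \frac{14}{165}k


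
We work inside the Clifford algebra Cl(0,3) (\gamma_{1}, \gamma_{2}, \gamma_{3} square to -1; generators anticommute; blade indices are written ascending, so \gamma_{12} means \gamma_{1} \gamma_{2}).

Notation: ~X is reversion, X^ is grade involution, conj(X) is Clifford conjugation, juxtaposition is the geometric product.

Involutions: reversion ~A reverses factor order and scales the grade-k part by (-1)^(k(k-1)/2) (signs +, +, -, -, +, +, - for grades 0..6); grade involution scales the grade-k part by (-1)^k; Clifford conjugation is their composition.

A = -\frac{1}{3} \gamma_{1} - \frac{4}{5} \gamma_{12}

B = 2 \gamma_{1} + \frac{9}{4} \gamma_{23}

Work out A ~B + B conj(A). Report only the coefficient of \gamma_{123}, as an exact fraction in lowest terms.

first term: \frac{2}{3} - \frac{8}{5} \gamma_{2} - \frac{9}{5} \gamma_{13} + \frac{3}{4} \gamma_{123}
second term: -\frac{2}{3} - \frac{8}{5} \gamma_{2} + \frac{9}{5} \gamma_{13} + \frac{3}{4} \gamma_{123}
Answer: \frac{3}{2}


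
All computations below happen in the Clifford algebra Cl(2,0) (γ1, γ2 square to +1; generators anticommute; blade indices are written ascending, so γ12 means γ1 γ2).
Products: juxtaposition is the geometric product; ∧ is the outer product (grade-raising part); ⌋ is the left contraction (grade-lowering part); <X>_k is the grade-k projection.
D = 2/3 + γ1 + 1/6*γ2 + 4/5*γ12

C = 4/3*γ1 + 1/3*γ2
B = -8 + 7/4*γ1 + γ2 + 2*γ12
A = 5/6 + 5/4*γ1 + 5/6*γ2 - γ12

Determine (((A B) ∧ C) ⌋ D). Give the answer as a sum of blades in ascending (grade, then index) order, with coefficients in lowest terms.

step 1: -79/48 - 269/24*γ1 - 19/12*γ2 + 227/24*γ12
step 2: -79/36*γ1 - 79/144*γ2 - 13/8*γ12
step 3: -4259/4320 + 79/180*γ1 - 79/45*γ2
Answer: -4259/4320 + 79/180*γ1 - 79/45*γ2


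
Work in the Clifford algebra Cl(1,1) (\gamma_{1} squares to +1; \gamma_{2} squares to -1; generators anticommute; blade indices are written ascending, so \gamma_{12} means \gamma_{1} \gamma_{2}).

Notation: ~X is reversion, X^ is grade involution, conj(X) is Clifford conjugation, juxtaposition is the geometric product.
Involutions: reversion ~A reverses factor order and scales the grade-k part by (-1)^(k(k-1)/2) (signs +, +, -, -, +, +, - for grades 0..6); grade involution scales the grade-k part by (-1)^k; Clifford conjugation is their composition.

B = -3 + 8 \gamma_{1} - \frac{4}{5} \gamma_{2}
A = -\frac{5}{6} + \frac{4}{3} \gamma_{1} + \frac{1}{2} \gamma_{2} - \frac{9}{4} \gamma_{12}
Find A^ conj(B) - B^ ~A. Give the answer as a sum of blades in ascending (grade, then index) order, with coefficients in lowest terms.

first term: \frac{407}{30} + \frac{187}{15} \gamma_{1} - \frac{103}{6} \gamma_{2} + \frac{101}{60} \gamma_{12}
second term: -\frac{257}{30} + \frac{67}{15} \gamma_{1} - \frac{121}{6} \gamma_{2} - \frac{709}{60} \gamma_{12}
Answer: \frac{332}{15} + 8 \gamma_{1} + 3 \gamma_{2} + \frac{27}{2} \gamma_{12}


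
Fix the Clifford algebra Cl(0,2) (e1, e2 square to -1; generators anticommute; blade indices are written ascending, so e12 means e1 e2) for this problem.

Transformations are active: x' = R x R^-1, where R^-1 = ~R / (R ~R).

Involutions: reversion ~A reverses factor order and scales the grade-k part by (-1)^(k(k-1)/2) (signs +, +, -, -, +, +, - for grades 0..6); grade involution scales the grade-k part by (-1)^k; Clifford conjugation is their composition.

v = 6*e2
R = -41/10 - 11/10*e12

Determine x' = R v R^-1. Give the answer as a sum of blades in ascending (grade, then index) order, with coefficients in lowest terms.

~R = -41/10 + 11/10*e12, and R ~R = 901/50, so R^-1 = ~R / (901/50).
R v = 33/5*e1 - 123/5*e2
Answer: -2706/901*e1 + 4680/901*e2


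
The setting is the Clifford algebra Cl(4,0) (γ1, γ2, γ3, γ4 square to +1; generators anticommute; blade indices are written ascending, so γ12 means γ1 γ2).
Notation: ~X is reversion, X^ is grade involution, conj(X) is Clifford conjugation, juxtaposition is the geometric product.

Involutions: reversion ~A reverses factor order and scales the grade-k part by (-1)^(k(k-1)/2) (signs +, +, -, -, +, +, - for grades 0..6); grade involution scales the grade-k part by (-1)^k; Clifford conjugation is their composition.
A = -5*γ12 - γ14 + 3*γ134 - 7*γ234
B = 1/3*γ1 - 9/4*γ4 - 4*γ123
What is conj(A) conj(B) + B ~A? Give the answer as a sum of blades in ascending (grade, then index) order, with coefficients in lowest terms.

first term: 9/4*γ1 + 5/3*γ2 + 20*γ3 + 1/3*γ4 + 27/4*γ13 + 28*γ14 - 63/4*γ23 + 12*γ24 - γ34 + 45/4*γ124 + 4*γ234 - 7/3*γ1234
second term: 9/4*γ1 + 5/3*γ2 + 20*γ3 + 1/3*γ4 + 27/4*γ13 + 28*γ14 - 63/4*γ23 + 12*γ24 - γ34 - 45/4*γ124 - 4*γ234 + 7/3*γ1234
Answer: 9/2*γ1 + 10/3*γ2 + 40*γ3 + 2/3*γ4 + 27/2*γ13 + 56*γ14 - 63/2*γ23 + 24*γ24 - 2*γ34


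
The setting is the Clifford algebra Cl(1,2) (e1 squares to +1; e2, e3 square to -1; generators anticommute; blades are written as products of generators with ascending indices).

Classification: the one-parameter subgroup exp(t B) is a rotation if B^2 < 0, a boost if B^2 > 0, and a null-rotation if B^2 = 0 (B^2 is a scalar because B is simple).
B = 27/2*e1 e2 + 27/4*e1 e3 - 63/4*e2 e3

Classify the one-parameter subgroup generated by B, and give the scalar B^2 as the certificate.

B^2 term by term: the squares give (27/2)^2*(e1 e2)^2 + (27/4)^2*(e1 e3)^2 + (-63/4)^2*(e2 e3)^2 = 729/4*(+1) + 729/16*(+1) + 3969/16*(-1) = -81/4 (each basis 2-blade squares to minus the product of its generators' squares); cross terms between blades sharing an index anticommute and cancel. So B^2 = -81/4.
Answer: rotation, certificate B^2 = -81/4. Because -81/4 is invariant under every versor sandwich, the classification follows from its sign alone.


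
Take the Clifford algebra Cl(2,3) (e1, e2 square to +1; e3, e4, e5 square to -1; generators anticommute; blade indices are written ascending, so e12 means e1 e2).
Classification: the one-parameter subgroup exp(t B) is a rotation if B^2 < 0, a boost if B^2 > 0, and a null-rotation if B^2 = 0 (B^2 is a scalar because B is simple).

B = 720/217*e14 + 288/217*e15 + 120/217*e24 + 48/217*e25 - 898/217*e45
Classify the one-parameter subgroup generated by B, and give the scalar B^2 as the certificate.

B^2 term by term: the squares give (720/217)^2*(e14)^2 + (288/217)^2*(e15)^2 + (120/217)^2*(e24)^2 + (48/217)^2*(e25)^2 + (-898/217)^2*(e45)^2 = 518400/47089*(+1) + 82944/47089*(+1) + 14400/47089*(+1) + 2304/47089*(+1) + 806404/47089*(-1) = -4 (each basis 2-blade squares to minus the product of its generators' squares); cross terms between blades sharing an index anticommute and cancel; the commuting (index-disjoint) pairs give grade-4 terms 2*c*c'*(blade product), which cancel blade by blade — e1245: -69120/47089 + 69120/47089 = 0 — confirming B is simple. So B^2 = -4.
Answer: rotation, certificate B^2 = -4. B^2 = -4 is basis-independent, so its sign is the whole story.


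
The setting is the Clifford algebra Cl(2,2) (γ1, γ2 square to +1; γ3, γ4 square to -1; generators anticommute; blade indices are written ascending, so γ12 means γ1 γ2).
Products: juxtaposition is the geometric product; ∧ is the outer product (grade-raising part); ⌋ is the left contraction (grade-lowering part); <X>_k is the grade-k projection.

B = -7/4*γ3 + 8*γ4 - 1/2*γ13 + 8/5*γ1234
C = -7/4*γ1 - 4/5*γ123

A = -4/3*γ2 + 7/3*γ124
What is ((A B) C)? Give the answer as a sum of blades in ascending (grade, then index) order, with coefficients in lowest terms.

step 1: -56/15*γ3 - 56/3*γ12 + 7/3*γ23 - 32/3*γ24 - 2/3*γ123 + 32/15*γ134 + 7/6*γ234 + 49/12*γ1234
step 2: 8/15 - 28/15*γ1 - 98/3*γ2 - 224/15*γ3 + 49/15*γ4 - 224/75*γ12 - 98/15*γ13 + 14/15*γ14 + 7/6*γ23 - 128/75*γ24 - 56/15*γ34 - 49/12*γ123 + 56/3*γ124 + 128/15*γ134 + 343/48*γ234 + 49/24*γ1234
Answer: 8/15 - 28/15*γ1 - 98/3*γ2 - 224/15*γ3 + 49/15*γ4 - 224/75*γ12 - 98/15*γ13 + 14/15*γ14 + 7/6*γ23 - 128/75*γ24 - 56/15*γ34 - 49/12*γ123 + 56/3*γ124 + 128/15*γ134 + 343/48*γ234 + 49/24*γ1234


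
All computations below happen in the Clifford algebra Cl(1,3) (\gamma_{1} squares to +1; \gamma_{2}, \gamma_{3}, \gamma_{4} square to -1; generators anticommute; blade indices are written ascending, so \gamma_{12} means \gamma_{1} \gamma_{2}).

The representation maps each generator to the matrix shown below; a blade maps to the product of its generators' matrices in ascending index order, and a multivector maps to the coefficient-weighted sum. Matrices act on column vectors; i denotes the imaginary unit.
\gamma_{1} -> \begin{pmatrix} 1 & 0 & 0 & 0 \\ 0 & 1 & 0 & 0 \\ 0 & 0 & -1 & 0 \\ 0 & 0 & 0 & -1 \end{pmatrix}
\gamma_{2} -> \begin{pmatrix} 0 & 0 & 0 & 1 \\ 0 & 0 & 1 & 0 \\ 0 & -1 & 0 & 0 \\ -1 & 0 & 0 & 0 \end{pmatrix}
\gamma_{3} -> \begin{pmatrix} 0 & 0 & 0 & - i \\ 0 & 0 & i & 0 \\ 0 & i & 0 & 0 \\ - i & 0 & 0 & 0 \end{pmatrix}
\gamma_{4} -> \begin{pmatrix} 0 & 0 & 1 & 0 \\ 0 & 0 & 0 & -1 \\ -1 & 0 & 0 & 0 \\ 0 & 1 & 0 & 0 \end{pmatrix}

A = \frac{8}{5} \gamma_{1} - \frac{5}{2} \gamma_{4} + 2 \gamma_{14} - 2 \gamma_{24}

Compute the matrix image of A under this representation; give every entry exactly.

Bivector images (products of the table entries): rho(\gamma_{14}) = rho(\gamma_{1})rho(\gamma_{4}) = \begin{pmatrix} 0 & 0 & 1 & 0 \\ 0 & 0 & 0 & -1 \\ 1 & 0 & 0 & 0 \\ 0 & -1 & 0 & 0 \end{pmatrix}; rho(\gamma_{24}) = rho(\gamma_{2})rho(\gamma_{4}) = \begin{pmatrix} 0 & 1 & 0 & 0 \\ -1 & 0 & 0 & 0 \\ 0 & 0 & 0 & 1 \\ 0 & 0 & -1 & 0 \end{pmatrix}.
M = (\frac{8}{5})*rho(\gamma_{1}) + (-\frac{5}{2})*rho(\gamma_{4}) + (2)*rho(\gamma_{14}) + (-2)*rho(\gamma_{24}), summed entrywise:
Answer: \begin{pmatrix} \frac{8}{5} & -2 & - \frac{1}{2} & 0 \\ 2 & \frac{8}{5} & 0 & \frac{1}{2} \\ \frac{9}{2} & 0 & - \frac{8}{5} & -2 \\ 0 & - \frac{9}{2} & 2 & - \frac{8}{5} \end{pmatrix}


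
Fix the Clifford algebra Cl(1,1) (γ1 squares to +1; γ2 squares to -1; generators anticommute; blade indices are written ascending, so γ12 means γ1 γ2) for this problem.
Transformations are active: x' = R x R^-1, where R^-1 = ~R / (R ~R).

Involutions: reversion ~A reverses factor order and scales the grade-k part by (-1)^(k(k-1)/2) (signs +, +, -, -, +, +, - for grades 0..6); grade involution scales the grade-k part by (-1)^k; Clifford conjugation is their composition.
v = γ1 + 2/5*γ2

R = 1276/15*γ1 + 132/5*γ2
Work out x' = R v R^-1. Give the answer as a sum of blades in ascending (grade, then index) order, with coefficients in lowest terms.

~R = 1276/15*γ1 + 132/5*γ2, and R ~R = 294272/45, so R^-1 = ~R / (294272/45).
R v = 5588/75 + 572/75*γ12
Answer: 1783/1900*γ1 + 383/1900*γ2


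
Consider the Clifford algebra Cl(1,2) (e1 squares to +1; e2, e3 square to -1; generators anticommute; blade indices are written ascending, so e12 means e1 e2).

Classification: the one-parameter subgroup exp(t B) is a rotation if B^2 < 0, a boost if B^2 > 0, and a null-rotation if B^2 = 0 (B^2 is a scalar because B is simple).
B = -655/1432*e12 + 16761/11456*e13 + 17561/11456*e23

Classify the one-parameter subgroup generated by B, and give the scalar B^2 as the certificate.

B^2 term by term: the squares give (-655/1432)^2*(e12)^2 + (16761/11456)^2*(e13)^2 + (17561/11456)^2*(e23)^2 = 429025/2050624*(+1) + 280931121/131239936*(+1) + 308388721/131239936*(-1) = 0 (each basis 2-blade squares to minus the product of its generators' squares); cross terms between blades sharing an index anticommute and cancel. So B^2 = 0.
Answer: null-rotation, certificate B^2 = 0. The scalar 0 is the complete invariant here: its sign names the subgroup type.


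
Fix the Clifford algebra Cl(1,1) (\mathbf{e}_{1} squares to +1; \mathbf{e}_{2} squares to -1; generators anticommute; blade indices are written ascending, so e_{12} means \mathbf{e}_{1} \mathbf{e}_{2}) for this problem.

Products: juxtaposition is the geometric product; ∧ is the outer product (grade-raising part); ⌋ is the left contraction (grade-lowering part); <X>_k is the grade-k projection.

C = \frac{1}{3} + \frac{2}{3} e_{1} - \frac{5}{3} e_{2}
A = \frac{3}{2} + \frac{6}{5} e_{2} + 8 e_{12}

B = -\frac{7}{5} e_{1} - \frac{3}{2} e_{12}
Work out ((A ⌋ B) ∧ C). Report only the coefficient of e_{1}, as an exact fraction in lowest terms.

step 1: -12 - \frac{39}{10} e_{1} - \frac{9}{4} e_{12}
step 2: -4 - \frac{93}{10} e_{1} + 20 e_{2} + \frac{23}{4} e_{12}
Answer: -\frac{93}{10}


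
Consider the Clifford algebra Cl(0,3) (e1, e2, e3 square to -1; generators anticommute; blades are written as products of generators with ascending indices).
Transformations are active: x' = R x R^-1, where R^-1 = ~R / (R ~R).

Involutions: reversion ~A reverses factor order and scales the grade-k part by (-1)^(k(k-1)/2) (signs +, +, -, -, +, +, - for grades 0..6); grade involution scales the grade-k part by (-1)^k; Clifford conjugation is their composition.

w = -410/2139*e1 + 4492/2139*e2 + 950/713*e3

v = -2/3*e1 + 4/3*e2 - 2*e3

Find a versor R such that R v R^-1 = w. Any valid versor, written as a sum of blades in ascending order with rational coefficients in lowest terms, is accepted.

The midline construction: v and w both square to -56/9, so reflecting in their sum -612/713*e1 + 2448/713*e2 - 476/713*e3 exchanges them.
Answer: -612/713*e1 + 2448/713*e2 - 476/713*e3


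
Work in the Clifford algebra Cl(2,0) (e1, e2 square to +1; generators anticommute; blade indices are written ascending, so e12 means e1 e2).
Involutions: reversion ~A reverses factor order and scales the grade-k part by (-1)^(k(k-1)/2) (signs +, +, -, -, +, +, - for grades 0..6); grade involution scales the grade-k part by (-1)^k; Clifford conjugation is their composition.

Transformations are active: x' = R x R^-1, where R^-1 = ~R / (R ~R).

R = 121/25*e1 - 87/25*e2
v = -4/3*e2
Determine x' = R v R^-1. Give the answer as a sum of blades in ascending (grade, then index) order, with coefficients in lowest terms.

~R = 121/25*e1 - 87/25*e2, and R ~R = 4442/125, so R^-1 = ~R / (4442/125).
R v = 116/25 - 484/75*e12
Answer: 14036/11105*e1 + 14144/33315*e2


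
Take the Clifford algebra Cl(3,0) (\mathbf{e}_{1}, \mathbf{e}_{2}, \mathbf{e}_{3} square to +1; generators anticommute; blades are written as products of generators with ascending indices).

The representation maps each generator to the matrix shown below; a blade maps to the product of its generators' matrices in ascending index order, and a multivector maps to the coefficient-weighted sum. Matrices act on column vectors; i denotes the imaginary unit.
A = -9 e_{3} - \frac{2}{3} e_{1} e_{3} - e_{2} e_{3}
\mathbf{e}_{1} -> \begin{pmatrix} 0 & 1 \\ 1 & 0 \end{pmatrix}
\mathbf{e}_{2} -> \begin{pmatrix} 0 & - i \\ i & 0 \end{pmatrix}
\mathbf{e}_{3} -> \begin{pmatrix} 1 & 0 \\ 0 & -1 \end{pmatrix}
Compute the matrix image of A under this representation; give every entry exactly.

Bivector images (products of the table entries): rho(e_{1} e_{3}) = rho(\mathbf{e}_{1})rho(\mathbf{e}_{3}) = \begin{pmatrix} 0 & -1 \\ 1 & 0 \end{pmatrix}; rho(e_{2} e_{3}) = rho(\mathbf{e}_{2})rho(\mathbf{e}_{3}) = \begin{pmatrix} 0 & i \\ i & 0 \end{pmatrix}.
M = (-9)*rho(e_{3}) + (-\frac{2}{3})*rho(e_{1} e_{3}) + (-1)*rho(e_{2} e_{3}), summed entrywise:
Answer: \begin{pmatrix} -9 & \frac{2}{3} - i \\ - \frac{2}{3} - i & 9 \end{pmatrix}


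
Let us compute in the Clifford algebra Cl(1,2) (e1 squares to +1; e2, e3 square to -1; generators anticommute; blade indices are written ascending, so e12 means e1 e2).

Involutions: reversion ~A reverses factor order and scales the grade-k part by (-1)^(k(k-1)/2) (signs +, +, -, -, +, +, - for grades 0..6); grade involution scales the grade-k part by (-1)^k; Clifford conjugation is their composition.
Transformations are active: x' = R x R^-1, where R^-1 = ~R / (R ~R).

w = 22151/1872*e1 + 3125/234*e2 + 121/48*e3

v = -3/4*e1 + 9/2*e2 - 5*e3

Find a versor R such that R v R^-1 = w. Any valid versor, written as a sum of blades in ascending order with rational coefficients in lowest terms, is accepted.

Sketch: the shared square -715/16 makes R = v + w = 20747/1872*e1 + 2089/117*e2 - 119/48*e3 the natural versor; its sandwich fixes that direction, negates (v - w)/2, and sends v to w.
Answer: 20747/1872*e1 + 2089/117*e2 - 119/48*e3


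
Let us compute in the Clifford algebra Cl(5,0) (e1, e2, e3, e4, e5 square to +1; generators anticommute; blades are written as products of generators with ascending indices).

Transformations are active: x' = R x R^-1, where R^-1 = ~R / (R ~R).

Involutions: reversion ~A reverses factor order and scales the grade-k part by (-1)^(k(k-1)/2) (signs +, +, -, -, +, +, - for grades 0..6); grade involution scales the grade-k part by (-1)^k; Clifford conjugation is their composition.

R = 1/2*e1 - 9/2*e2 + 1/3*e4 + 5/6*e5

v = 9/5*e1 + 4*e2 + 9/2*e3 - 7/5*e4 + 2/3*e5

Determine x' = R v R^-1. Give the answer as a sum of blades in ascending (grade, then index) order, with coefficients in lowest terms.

~R = 1/2*e1 - 9/2*e2 + 1/3*e4 + 5/6*e5, and R ~R = 767/36, so R^-1 = ~R / (767/36).
R v = -1531/90 + 101/10*e1 e2 + 9/4*e1 e3 - 13/10*e1 e4 - 7/6*e1 e5 - 81/4*e2 e3 + 149/30*e2 e4 - 19/3*e2 e5 - 3/2*e3 e4 - 15/4*e3 e5 + 25/18*e4 e5
Answer: -1993/767*e1 + 12218/3835*e2 - 9/2*e3 + 9983/11505*e4 - 1532/767*e5


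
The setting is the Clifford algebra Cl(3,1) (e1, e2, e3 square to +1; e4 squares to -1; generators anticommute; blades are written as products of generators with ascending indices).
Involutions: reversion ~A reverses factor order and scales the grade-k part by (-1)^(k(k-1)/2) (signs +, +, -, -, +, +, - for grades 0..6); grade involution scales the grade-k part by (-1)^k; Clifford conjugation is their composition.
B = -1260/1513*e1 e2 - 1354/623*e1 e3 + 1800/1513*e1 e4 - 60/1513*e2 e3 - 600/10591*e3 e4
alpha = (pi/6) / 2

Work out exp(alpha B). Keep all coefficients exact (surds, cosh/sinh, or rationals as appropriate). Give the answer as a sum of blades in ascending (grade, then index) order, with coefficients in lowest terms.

B^2 term by term: the squares give (-1260/1513)^2*(e1 e2)^2 + (-1354/623)^2*(e1 e3)^2 + (1800/1513)^2*(e1 e4)^2 + (-60/1513)^2*(e2 e3)^2 + (-600/10591)^2*(e3 e4)^2 = 1587600/2289169*(-1) + 1833316/388129*(-1) + 3240000/2289169*(+1) + 3600/2289169*(-1) + 360000/112169281*(+1) = -4 (each basis 2-blade squares to minus the product of its generators' squares); cross terms between blades sharing an index anticommute and cancel; the commuting (index-disjoint) pairs give grade-4 terms 2*c*c'*(blade product), which cancel blade by blade — e1 e2 e3 e4: 216000/2289169 - 216000/2289169 = 0 — confirming B is simple. So B^2 = -4.
B^2 = -4 — the series telescopes trigonometrically here: l = 2, alpha*l = pi/6, so exp(alpha B) = cos(pi/6) + (sin(pi/6)/2)*B = sqrt(3)/2 + (1/4)*B.
Answer: sqrt(3)/2 - 315/1513*e1 e2 - 677/1246*e1 e3 + 450/1513*e1 e4 - 15/1513*e2 e3 - 150/10591*e3 e4


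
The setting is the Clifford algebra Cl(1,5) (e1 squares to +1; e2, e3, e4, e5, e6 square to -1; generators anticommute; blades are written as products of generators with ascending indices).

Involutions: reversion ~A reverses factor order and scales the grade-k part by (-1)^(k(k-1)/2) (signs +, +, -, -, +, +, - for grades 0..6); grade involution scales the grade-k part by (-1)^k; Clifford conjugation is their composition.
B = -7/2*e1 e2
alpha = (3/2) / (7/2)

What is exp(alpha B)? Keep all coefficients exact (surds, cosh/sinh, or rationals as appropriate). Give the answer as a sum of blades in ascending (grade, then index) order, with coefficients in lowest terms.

B^2 = (-7/2)^2*(e1 e2)^2 = 49/4*(+1) = 49/4 (a basis 2-blade squares to minus the product of its generators' squares).
B^2 = 49/4 — since the square is positive, the closed form is hyperbolic: l = 7/2, alpha*l = 3/2, so exp(alpha B) = cosh(3/2) + (sinh(3/2)/(7/2))*B = cosh(3/2) + (2*sinh(3/2)/7)*B.
Answer: cosh(3/2) - sinh(3/2)*e1 e2


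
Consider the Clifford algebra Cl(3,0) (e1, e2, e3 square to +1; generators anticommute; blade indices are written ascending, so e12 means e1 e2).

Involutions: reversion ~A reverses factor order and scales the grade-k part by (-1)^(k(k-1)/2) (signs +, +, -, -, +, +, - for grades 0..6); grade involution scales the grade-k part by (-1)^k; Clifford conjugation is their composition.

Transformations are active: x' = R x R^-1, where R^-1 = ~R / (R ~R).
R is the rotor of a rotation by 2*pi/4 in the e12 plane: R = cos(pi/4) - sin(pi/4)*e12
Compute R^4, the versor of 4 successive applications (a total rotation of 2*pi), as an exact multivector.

Because a rotor carries half the rotation angle, composing 4 copies of this e12-plane rotor multiplies the phase: 4*(pi/4) = pi, hence R^4 = cos(pi) - sin(pi)*e12.
cos(pi) = -1 and sin(pi) = 0, so R^4 = -1. The total rotation 2*pi is 1 full turn, so every vector returns to itself, yet the rotor is -1, on the OTHER sheet of the double cover (an odd number of 2*pi turns).
Answer: -1


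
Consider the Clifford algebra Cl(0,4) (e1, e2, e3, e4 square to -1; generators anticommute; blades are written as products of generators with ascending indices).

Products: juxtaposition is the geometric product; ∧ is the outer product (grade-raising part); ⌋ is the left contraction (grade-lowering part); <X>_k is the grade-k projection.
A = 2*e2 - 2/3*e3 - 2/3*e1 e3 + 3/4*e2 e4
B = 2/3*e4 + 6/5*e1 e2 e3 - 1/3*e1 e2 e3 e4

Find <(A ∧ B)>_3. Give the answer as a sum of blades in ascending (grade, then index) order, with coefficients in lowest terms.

step 1: 4/3*e2 e4 - 4/9*e3 e4 - 4/9*e1 e3 e4
step 2: -4/9*e1 e3 e4
Answer: -4/9*e1 e3 e4


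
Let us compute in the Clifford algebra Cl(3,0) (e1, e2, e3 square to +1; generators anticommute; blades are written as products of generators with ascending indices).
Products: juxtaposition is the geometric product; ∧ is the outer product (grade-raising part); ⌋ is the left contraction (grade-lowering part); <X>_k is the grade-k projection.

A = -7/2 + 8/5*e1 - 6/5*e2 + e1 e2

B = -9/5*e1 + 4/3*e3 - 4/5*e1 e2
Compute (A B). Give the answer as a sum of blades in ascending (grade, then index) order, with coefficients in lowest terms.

step 1: -52/25 + 267/50*e1 + 13/25*e2 - 14/3*e3 + 16/25*e1 e2 + 32/15*e1 e3 - 8/5*e2 e3 + 4/3*e1 e2 e3
Answer: -52/25 + 267/50*e1 + 13/25*e2 - 14/3*e3 + 16/25*e1 e2 + 32/15*e1 e3 - 8/5*e2 e3 + 4/3*e1 e2 e3
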